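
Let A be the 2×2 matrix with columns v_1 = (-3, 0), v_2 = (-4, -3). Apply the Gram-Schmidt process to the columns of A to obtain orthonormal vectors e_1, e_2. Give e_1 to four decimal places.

e_1 = (-1.0000, 0.0000)

v_1 = (-3, 0); ‖v_1‖ = 3.0000, so e_1 = (-1.0000, 0.0000).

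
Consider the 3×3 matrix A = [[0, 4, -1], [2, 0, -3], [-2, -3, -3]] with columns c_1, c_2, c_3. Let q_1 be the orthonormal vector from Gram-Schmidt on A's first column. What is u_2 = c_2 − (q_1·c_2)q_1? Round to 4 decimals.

q_1 = c_1/‖c_1‖ = (0, 2, -2)/2.8284 = (0.0000, 0.7071, -0.7071).
r_{12} = q_1·c_2 = 2.1213.
u_2 = c_2 − 2.1213·q_1 = (4.0000, -1.5000, -1.5000).

u_2 = (4.0000, -1.5000, -1.5000)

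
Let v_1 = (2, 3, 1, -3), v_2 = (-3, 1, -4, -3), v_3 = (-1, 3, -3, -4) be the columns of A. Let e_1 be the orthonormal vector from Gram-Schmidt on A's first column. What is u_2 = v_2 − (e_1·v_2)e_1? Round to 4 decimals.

e_1 = v_1/‖v_1‖ = (2, 3, 1, -3)/4.7958 = (0.4170, 0.6255, 0.2085, -0.6255).
r_{12} = e_1·v_2 = 0.4170.
u_2 = v_2 − 0.4170·e_1 = (-3.1739, 0.7391, -4.0870, -2.7391).

u_2 = (-3.1739, 0.7391, -4.0870, -2.7391)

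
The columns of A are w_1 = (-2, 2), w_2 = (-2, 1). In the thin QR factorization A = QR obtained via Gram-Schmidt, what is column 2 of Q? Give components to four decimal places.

w_1 = (-2, 2); ‖w_1‖ = 2.8284, so e_1 = (-0.7071, 0.7071).
e_1·w_2 = (-0.7071)·(-2) + 0.7071·1 = 2.1213.
u_2 = w_2 − 2.1213·e_1 = (-0.5000, -0.5000).
‖u_2‖ = 0.7071, so e_2 = (-0.7071, -0.7071).

e_2 = (-0.7071, -0.7071)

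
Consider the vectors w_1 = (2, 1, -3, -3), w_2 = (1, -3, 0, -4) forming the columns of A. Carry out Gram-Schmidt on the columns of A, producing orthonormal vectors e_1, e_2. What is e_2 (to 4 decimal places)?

e_2 = (0.0095, -0.7638, 0.3151, -0.5633)

w_1 = (2, 1, -3, -3); ‖w_1‖ = 4.7958, so e_1 = (0.4170, 0.2085, -0.6255, -0.6255).
e_1·w_2 = 0.4170·1 + 0.2085·(-3) + (-0.6255)·0 + (-0.6255)·(-4) = 2.2937.
u_2 = w_2 − 2.2937·e_1 = (0.0435, -3.4783, 1.4348, -2.5652).
‖u_2‖ = 4.5540, so e_2 = (0.0095, -0.7638, 0.3151, -0.5633).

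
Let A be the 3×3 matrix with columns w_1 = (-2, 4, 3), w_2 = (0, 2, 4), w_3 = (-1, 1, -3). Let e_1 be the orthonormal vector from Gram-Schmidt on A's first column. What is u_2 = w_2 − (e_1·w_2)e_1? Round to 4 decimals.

u_2 = (1.3793, -0.7586, 1.9310)

e_1 = w_1/‖w_1‖ = (-2, 4, 3)/5.3852 = (-0.3714, 0.7428, 0.5571).
r_{12} = e_1·w_2 = 3.7139.
u_2 = w_2 − 3.7139·e_1 = (1.3793, -0.7586, 1.9310).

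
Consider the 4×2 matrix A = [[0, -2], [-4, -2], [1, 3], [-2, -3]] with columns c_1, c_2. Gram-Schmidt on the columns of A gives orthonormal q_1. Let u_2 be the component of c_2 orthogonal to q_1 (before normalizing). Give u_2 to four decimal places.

u_2 = (-2.0000, 1.2381, 2.1905, -1.3810)

q_1 = c_1/‖c_1‖ = (0, -4, 1, -2)/4.5826 = (0.0000, -0.8729, 0.2182, -0.4364).
r_{12} = q_1·c_2 = 3.7097.
u_2 = c_2 − 3.7097·q_1 = (-2.0000, 1.2381, 2.1905, -1.3810).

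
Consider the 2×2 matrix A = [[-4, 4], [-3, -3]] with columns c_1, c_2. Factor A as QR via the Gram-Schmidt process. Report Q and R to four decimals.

Q = [[-0.8000, 0.6000], [-0.6000, -0.8000]], R = [[5.0000, -1.4000], [0.0000, 4.8000]]

c_1 = (-4, -3); ‖c_1‖ = 5.0000, so q_1 = (-0.8000, -0.6000).
q_1·c_2 = (-0.8000)·4 + (-0.6000)·(-3) = -1.4000.
u_2 = c_2 + 1.4000·q_1 = (2.8800, -3.8400).
‖u_2‖ = 4.8000, so q_2 = (0.6000, -0.8000).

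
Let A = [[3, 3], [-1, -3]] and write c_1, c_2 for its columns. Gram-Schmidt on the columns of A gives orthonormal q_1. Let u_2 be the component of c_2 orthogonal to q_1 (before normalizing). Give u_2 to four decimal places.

q_1 = c_1/‖c_1‖ = (3, -1)/3.1623 = (0.9487, -0.3162).
r_{12} = q_1·c_2 = 3.7947.
u_2 = c_2 − 3.7947·q_1 = (-0.6000, -1.8000).

u_2 = (-0.6000, -1.8000)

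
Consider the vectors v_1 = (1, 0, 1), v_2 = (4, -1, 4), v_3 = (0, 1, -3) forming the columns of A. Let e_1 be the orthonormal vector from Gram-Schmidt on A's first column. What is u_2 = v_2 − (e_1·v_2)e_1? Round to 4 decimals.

u_2 = (0.0000, -1.0000, 0.0000)

e_1 = v_1/‖v_1‖ = (1, 0, 1)/1.4142 = (0.7071, 0.0000, 0.7071).
r_{12} = e_1·v_2 = 5.6569.
u_2 = v_2 − 5.6569·e_1 = (0.0000, -1.0000, 0.0000).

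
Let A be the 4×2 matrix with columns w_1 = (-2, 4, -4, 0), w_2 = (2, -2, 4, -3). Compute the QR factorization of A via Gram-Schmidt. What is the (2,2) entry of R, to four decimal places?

r_{22} = 3.3500

q_1 = w_1/‖w_1‖ = (-2, 4, -4, 0)/6.0000 = (-0.3333, 0.6667, -0.6667, 0.0000).
r_{12} = q_1·w_2 = -4.6667.
u_2 = w_2 + 4.6667·q_1 = (0.4444, 1.1111, 0.8889, -3.0000).
r_{22} = ‖u_2‖ = 3.3500.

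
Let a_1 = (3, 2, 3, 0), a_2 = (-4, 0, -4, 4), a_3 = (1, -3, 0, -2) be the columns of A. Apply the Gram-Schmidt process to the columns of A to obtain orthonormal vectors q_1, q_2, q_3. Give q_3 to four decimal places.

a_1 = (3, 2, 3, 0); ‖a_1‖ = 4.6904, so q_1 = (0.6396, 0.4264, 0.6396, 0.0000).
q_1·a_2 = 0.6396·(-4) + 0.4264·0 + 0.6396·(-4) + 0.0000·4 = -5.1168.
u_2 = a_2 + 5.1168·q_1 = (-0.7273, 2.1818, -0.7273, 4.0000).
‖u_2‖ = 4.6710, so q_2 = (-0.1557, 0.4671, -0.1557, 0.8563).
q_1·a_3 = 0.6396·1 + 0.4264·(-3) + 0.6396·0 + 0.0000·(-2) = -0.6396; q_2·a_3 = (-0.1557)·1 + 0.4671·(-3) + (-0.1557)·0 + 0.8563·(-2) = -3.2697.
u_3 = a_3 + 0.6396·q_1 + 3.2697·q_2 = (0.9000, -1.2000, -0.1000, 0.8000).
‖u_3‖ = 1.7029, so q_3 = (0.5285, -0.7047, -0.0587, 0.4698).

q_3 = (0.5285, -0.7047, -0.0587, 0.4698)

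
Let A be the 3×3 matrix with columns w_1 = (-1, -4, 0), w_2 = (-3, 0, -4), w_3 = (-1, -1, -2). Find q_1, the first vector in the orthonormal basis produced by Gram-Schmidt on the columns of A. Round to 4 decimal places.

q_1 = (-0.2425, -0.9701, 0.0000)

w_1 = (-1, -4, 0); ‖w_1‖ = 4.1231, so q_1 = (-0.2425, -0.9701, 0.0000).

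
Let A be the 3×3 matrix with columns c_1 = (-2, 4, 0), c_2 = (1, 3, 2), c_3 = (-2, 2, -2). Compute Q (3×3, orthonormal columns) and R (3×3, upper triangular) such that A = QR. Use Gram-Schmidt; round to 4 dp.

Q = [[-0.4472, 0.6667, 0.5963], [0.8944, 0.3333, 0.2981], [0.0000, 0.6667, -0.7454]], R = [[4.4721, 2.2361, 2.6833], [0.0000, 3.0000, -2.0000], [0.0000, 0.0000, 0.8944]]

c_1 = (-2, 4, 0); ‖c_1‖ = 4.4721, so e_1 = (-0.4472, 0.8944, 0.0000).
e_1·c_2 = (-0.4472)·1 + 0.8944·3 + 0.0000·2 = 2.2361.
u_2 = c_2 − 2.2361·e_1 = (2.0000, 1.0000, 2.0000).
‖u_2‖ = 3.0000, so e_2 = (0.6667, 0.3333, 0.6667).
e_1·c_3 = (-0.4472)·(-2) + 0.8944·2 + 0.0000·(-2) = 2.6833; e_2·c_3 = 0.6667·(-2) + 0.3333·2 + 0.6667·(-2) = -2.0000.
u_3 = c_3 − 2.6833·e_1 + 2.0000·e_2 = (0.5333, 0.2667, -0.6667).
‖u_3‖ = 0.8944, so e_3 = (0.5963, 0.2981, -0.7454).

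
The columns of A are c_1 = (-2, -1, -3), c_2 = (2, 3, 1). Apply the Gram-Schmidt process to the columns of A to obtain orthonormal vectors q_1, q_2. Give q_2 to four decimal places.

c_1 = (-2, -1, -3); ‖c_1‖ = 3.7417, so q_1 = (-0.5345, -0.2673, -0.8018).
q_1·c_2 = (-0.5345)·2 + (-0.2673)·3 + (-0.8018)·1 = -2.6726.
u_2 = c_2 + 2.6726·q_1 = (0.5714, 2.2857, -1.1429).
‖u_2‖ = 2.6186, so q_2 = (0.2182, 0.8729, -0.4364).

q_2 = (0.2182, 0.8729, -0.4364)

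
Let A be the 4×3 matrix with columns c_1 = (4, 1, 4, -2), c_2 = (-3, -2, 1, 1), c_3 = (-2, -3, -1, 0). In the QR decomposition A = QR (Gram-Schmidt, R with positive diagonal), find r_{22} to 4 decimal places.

r_{22} = 3.3329

c_1 = (4, 1, 4, -2); ‖c_1‖ = 6.0828, so q_1 = (0.6576, 0.1644, 0.6576, -0.3288).
q_1·c_2 = 0.6576·(-3) + 0.1644·(-2) + 0.6576·1 + (-0.3288)·1 = -1.9728.
u_2 = c_2 + 1.9728·q_1 = (-1.7027, -1.6757, 2.2973, 0.3514).
r_{22} = ‖u_2‖ = 3.3329.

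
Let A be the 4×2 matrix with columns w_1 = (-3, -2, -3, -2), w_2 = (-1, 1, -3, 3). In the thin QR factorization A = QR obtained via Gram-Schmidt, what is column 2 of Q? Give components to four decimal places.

w_1 = (-3, -2, -3, -2); ‖w_1‖ = 5.0990, so e_1 = (-0.5883, -0.3922, -0.5883, -0.3922).
e_1·w_2 = (-0.5883)·(-1) + (-0.3922)·1 + (-0.5883)·(-3) + (-0.3922)·3 = 0.7845.
u_2 = w_2 − 0.7845·e_1 = (-0.5385, 1.3077, -2.5385, 3.3077).
‖u_2‖ = 4.4028, so e_2 = (-0.1223, 0.2970, -0.5766, 0.7513).

e_2 = (-0.1223, 0.2970, -0.5766, 0.7513)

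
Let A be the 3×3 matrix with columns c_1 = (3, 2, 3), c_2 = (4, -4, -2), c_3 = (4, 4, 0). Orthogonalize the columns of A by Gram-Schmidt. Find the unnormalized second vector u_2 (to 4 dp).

c_1 = (3, 2, 3); ‖c_1‖ = 4.6904, so q_1 = (0.6396, 0.4264, 0.6396).
q_1·c_2 = 0.6396·4 + 0.4264·(-4) + 0.6396·(-2) = -0.4264.
u_2 = c_2 + 0.4264·q_1 = (4.2727, -3.8182, -1.7273).

u_2 = (4.2727, -3.8182, -1.7273)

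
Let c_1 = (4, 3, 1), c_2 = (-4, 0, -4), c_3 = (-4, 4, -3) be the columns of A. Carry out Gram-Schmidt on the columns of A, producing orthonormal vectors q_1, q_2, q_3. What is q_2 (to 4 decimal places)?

q_2 = (-0.2265, 0.5661, -0.7926)

c_1 = (4, 3, 1); ‖c_1‖ = 5.0990, so q_1 = (0.7845, 0.5883, 0.1961).
q_1·c_2 = 0.7845·(-4) + 0.5883·0 + 0.1961·(-4) = -3.9223.
u_2 = c_2 + 3.9223·q_1 = (-0.9231, 2.3077, -3.2308).
‖u_2‖ = 4.0762, so q_2 = (-0.2265, 0.5661, -0.7926).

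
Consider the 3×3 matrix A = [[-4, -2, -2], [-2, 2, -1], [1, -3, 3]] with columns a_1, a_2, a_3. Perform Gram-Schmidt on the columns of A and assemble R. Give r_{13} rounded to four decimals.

r_{13} = 2.8368

a_1 = (-4, -2, 1); ‖a_1‖ = 4.5826, so q_1 = (-0.8729, -0.4364, 0.2182).
r_{13} = q_1·a_3 = 2.8368.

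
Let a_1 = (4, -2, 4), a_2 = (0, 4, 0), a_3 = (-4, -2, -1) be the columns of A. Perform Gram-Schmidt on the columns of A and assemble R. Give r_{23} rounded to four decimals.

r_{23} = -3.0641

e_1 = a_1/‖a_1‖ = (4, -2, 4)/6.0000 = (0.6667, -0.3333, 0.6667).
r_{12} = e_1·a_2 = -1.3333.
u_2 = a_2 + 1.3333·e_1 = (0.8889, 3.5556, 0.8889).
‖u_2‖ = 3.7712, so e_2 = (0.2357, 0.9428, 0.2357).
r_{23} = e_2·a_3 = -3.0641.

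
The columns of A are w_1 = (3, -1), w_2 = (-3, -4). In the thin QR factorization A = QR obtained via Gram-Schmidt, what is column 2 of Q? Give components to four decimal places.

w_1 = (3, -1); ‖w_1‖ = 3.1623, so e_1 = (0.9487, -0.3162).
e_1·w_2 = 0.9487·(-3) + (-0.3162)·(-4) = -1.5811.
u_2 = w_2 + 1.5811·e_1 = (-1.5000, -4.5000).
‖u_2‖ = 4.7434, so e_2 = (-0.3162, -0.9487).

e_2 = (-0.3162, -0.9487)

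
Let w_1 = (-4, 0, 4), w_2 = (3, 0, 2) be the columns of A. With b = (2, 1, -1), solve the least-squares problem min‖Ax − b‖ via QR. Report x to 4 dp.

x = (-0.3500, 0.2000)

q_1 = w_1/‖w_1‖ = (-4, 0, 4)/5.6569 = (-0.7071, 0.0000, 0.7071).
r_{12} = q_1·w_2 = -0.7071.
u_2 = w_2 + 0.7071·q_1 = (2.5000, 0.0000, 2.5000).
‖u_2‖ = 3.5355, so q_2 = (0.7071, 0.0000, 0.7071).
Qᵀb = (-2.1213, 0.7071).
Back-substitute: x_2 = 0.7071/3.5355 = 0.2000.
x_1 = (-2.1213 + 0.7071·0.2000)/5.6569 = -0.3500.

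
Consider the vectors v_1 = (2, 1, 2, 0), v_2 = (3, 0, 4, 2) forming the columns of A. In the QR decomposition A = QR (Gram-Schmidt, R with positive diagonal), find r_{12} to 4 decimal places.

v_1 = (2, 1, 2, 0); ‖v_1‖ = 3.0000, so e_1 = (0.6667, 0.3333, 0.6667, 0.0000).
r_{12} = e_1·v_2 = 4.6667.

r_{12} = 4.6667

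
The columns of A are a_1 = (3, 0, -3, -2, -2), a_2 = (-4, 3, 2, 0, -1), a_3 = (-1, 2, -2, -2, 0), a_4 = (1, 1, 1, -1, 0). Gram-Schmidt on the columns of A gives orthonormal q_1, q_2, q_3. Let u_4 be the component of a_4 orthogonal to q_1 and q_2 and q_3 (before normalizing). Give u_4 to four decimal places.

u_4 = (0.9255, 0.7221, 1.0660, -0.8067, 0.5960)

a_1 = (3, 0, -3, -2, -2); ‖a_1‖ = 5.0990, so q_1 = (0.5883, 0.0000, -0.5883, -0.3922, -0.3922).
q_1·a_2 = 0.5883·(-4) + 0.0000·3 + (-0.5883)·2 + (-0.3922)·0 + (-0.3922)·(-1) = -3.1379.
u_2 = a_2 + 3.1379·q_1 = (-2.1538, 3.0000, 0.1538, -1.2308, -2.2308).
‖u_2‖ = 4.4893, so q_2 = (-0.4798, 0.6683, 0.0343, -0.2742, -0.4969).
q_1·a_3 = 0.5883·(-1) + 0.0000·2 + (-0.5883)·(-2) + (-0.3922)·(-2) + (-0.3922)·0 = 1.3728; q_2·a_3 = (-0.4798)·(-1) + 0.6683·2 + 0.0343·(-2) + (-0.2742)·(-2) + (-0.4969)·0 = 2.2961.
u_3 = a_3 − 1.3728·q_1 − 2.2961·q_2 = (-0.7061, 0.4656, -1.2710, -0.8321, 1.6794).
‖u_3‖ = 2.4173, so q_3 = (-0.2921, 0.1926, -0.5258, -0.3442, 0.6947).
q_1·a_4 = 0.5883·1 + 0.0000·1 + (-0.5883)·1 + (-0.3922)·(-1) + (-0.3922)·0 = 0.3922; q_2·a_4 = (-0.4798)·1 + 0.6683·1 + 0.0343·1 + (-0.2742)·(-1) + (-0.4969)·0 = 0.4969; q_3·a_4 = (-0.2921)·1 + 0.1926·1 + (-0.5258)·1 + (-0.3442)·(-1) + 0.6947·0 = -0.2810.
u_4 = a_4 − 0.3922·q_1 − 0.4969·q_2 + 0.2810·q_3 = (0.9255, 0.7221, 1.0660, -0.8067, 0.5960).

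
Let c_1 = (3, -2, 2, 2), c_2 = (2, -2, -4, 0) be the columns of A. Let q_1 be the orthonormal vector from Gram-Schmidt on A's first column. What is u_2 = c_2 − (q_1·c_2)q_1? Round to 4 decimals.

u_2 = (1.7143, -1.8095, -4.1905, -0.1905)

c_1 = (3, -2, 2, 2); ‖c_1‖ = 4.5826, so q_1 = (0.6547, -0.4364, 0.4364, 0.4364).
q_1·c_2 = 0.6547·2 + (-0.4364)·(-2) + 0.4364·(-4) + 0.4364·0 = 0.4364.
u_2 = c_2 − 0.4364·q_1 = (1.7143, -1.8095, -4.1905, -0.1905).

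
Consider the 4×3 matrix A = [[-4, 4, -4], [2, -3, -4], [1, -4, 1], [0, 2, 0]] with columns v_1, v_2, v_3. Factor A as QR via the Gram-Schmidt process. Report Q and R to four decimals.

Q = [[-0.8729, -0.2661, -0.3853], [0.4364, -0.1464, -0.8878], [0.2182, -0.7717, 0.2345], [0.0000, 0.5588, -0.0921]], R = [[4.5826, -5.6737, 1.9640], [0.0000, 3.5790, 0.8781], [0.0000, 0.0000, 5.3265]]

v_1 = (-4, 2, 1, 0); ‖v_1‖ = 4.5826, so e_1 = (-0.8729, 0.4364, 0.2182, 0.0000).
e_1·v_2 = (-0.8729)·4 + 0.4364·(-3) + 0.2182·(-4) + 0.0000·2 = -5.6737.
u_2 = v_2 + 5.6737·e_1 = (-0.9524, -0.5238, -2.7619, 2.0000).
‖u_2‖ = 3.5790, so e_2 = (-0.2661, -0.1464, -0.7717, 0.5588).
e_1·v_3 = (-0.8729)·(-4) + 0.4364·(-4) + 0.2182·1 + 0.0000·0 = 1.9640; e_2·v_3 = (-0.2661)·(-4) + (-0.1464)·(-4) + (-0.7717)·1 + 0.5588·0 = 0.8781.
u_3 = v_3 − 1.9640·e_1 − 0.8781·e_2 = (-2.0520, -4.7286, 1.2491, -0.4907).
‖u_3‖ = 5.3265, so e_3 = (-0.3853, -0.8878, 0.2345, -0.0921).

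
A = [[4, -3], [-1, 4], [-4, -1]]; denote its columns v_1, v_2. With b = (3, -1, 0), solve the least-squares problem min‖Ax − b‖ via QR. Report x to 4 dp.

x = (0.2549, -0.3824)

v_1 = (4, -1, -4); ‖v_1‖ = 5.7446, so e_1 = (0.6963, -0.1741, -0.6963).
e_1·v_2 = 0.6963·(-3) + (-0.1741)·4 + (-0.6963)·(-1) = -2.0889.
u_2 = v_2 + 2.0889·e_1 = (-1.5455, 3.6364, -2.4545).
‖u_2‖ = 4.6515, so e_2 = (-0.3322, 0.7818, -0.5277).
Qᵀb = (2.2630, -1.7785).
Back-substitute: x_2 = -1.7785/4.6515 = -0.3824.
x_1 = (2.2630 + 2.0889·(-0.3824))/5.7446 = 0.2549.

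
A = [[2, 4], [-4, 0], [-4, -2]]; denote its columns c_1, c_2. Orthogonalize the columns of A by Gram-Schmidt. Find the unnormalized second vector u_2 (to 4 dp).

c_1 = (2, -4, -4); ‖c_1‖ = 6.0000, so e_1 = (0.3333, -0.6667, -0.6667).
e_1·c_2 = 0.3333·4 + (-0.6667)·0 + (-0.6667)·(-2) = 2.6667.
u_2 = c_2 − 2.6667·e_1 = (3.1111, 1.7778, -0.2222).

u_2 = (3.1111, 1.7778, -0.2222)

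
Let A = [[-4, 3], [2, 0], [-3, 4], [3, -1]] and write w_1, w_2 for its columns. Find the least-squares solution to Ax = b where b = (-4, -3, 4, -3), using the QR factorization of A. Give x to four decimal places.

x = (-0.3745, -0.1197)

w_1 = (-4, 2, -3, 3); ‖w_1‖ = 6.1644, so q_1 = (-0.6489, 0.3244, -0.4867, 0.4867).
q_1·w_2 = (-0.6489)·3 + 0.3244·0 + (-0.4867)·4 + 0.4867·(-1) = -4.3800.
u_2 = w_2 + 4.3800·q_1 = (0.1579, 1.4211, 1.8684, 1.1316).
‖u_2‖ = 2.6107, so q_2 = (0.0605, 0.5443, 0.7157, 0.4334).
Qᵀb = (-1.7844, -0.3125).
Back-substitute: x_2 = -0.3125/2.6107 = -0.1197.
x_1 = (-1.7844 + 4.3800·(-0.1197))/6.1644 = -0.3745.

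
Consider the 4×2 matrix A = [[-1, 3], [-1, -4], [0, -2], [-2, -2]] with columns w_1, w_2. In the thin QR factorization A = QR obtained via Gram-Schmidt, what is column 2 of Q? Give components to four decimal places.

w_1 = (-1, -1, 0, -2); ‖w_1‖ = 2.4495, so q_1 = (-0.4082, -0.4082, 0.0000, -0.8165).
q_1·w_2 = (-0.4082)·3 + (-0.4082)·(-4) + 0.0000·(-2) + (-0.8165)·(-2) = 2.0412.
u_2 = w_2 − 2.0412·q_1 = (3.8333, -3.1667, -2.0000, -0.3333).
‖u_2‖ = 5.3697, so q_2 = (0.7139, -0.5897, -0.3725, -0.0621).

q_2 = (0.7139, -0.5897, -0.3725, -0.0621)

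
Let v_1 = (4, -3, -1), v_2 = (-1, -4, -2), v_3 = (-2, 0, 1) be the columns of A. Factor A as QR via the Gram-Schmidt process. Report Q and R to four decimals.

v_1 = (4, -3, -1); ‖v_1‖ = 5.0990, so q_1 = (0.7845, -0.5883, -0.1961).
q_1·v_2 = 0.7845·(-1) + (-0.5883)·(-4) + (-0.1961)·(-2) = 1.9612.
u_2 = v_2 − 1.9612·q_1 = (-2.5385, -2.8462, -1.6154).
‖u_2‖ = 4.1417, so q_2 = (-0.6129, -0.6872, -0.3900).
q_1·v_3 = 0.7845·(-2) + (-0.5883)·0 + (-0.1961)·1 = -1.7650; q_2·v_3 = (-0.6129)·(-2) + (-0.6872)·0 + (-0.3900)·1 = 0.8358.
u_3 = v_3 + 1.7650·q_1 − 0.8358·q_2 = (-0.1031, -0.4641, 0.9798).
‖u_3‖ = 1.0891, so q_3 = (-0.0947, -0.4262, 0.8997).

Q = [[0.7845, -0.6129, -0.0947], [-0.5883, -0.6872, -0.4262], [-0.1961, -0.3900, 0.8997]], R = [[5.0990, 1.9612, -1.7650], [0.0000, 4.1417, 0.8358], [0.0000, 0.0000, 1.0891]]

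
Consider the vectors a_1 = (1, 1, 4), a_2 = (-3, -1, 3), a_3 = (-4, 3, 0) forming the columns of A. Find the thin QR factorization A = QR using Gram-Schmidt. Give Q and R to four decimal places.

Q = [[0.2357, -0.8765, -0.4198], [0.2357, -0.3675, 0.8996], [0.9428, 0.3110, -0.1200]], R = [[4.2426, 1.8856, -0.2357], [0.0000, 3.9299, 2.4032], [0.0000, 0.0000, 4.3782]]

q_1 = a_1/‖a_1‖ = (1, 1, 4)/4.2426 = (0.2357, 0.2357, 0.9428).
r_{12} = q_1·a_2 = 1.8856.
u_2 = a_2 − 1.8856·q_1 = (-3.4444, -1.4444, 1.2222).
‖u_2‖ = 3.9299, so q_2 = (-0.8765, -0.3675, 0.3110).
r_{13} = q_1·a_3 = -0.2357; r_{23} = q_2·a_3 = 2.4032.
u_3 = a_3 + 0.2357·q_1 − 2.4032·q_2 = (-1.8381, 3.9388, -0.5252).
‖u_3‖ = 4.3782, so q_3 = (-0.4198, 0.8996, -0.1200).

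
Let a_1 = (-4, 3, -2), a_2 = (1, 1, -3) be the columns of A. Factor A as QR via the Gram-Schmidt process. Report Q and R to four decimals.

a_1 = (-4, 3, -2); ‖a_1‖ = 5.3852, so q_1 = (-0.7428, 0.5571, -0.3714).
q_1·a_2 = (-0.7428)·1 + 0.5571·1 + (-0.3714)·(-3) = 0.9285.
u_2 = a_2 − 0.9285·q_1 = (1.6897, 0.4828, -2.6552).
‖u_2‖ = 3.1840, so q_2 = (0.5307, 0.1516, -0.8339).

Q = [[-0.7428, 0.5307], [0.5571, 0.1516], [-0.3714, -0.8339]], R = [[5.3852, 0.9285], [0.0000, 3.1840]]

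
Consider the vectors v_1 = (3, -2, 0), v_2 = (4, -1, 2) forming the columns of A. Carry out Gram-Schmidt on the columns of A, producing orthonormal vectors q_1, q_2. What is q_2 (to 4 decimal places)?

q_2 = (0.3161, 0.4741, 0.8218)

v_1 = (3, -2, 0); ‖v_1‖ = 3.6056, so q_1 = (0.8321, -0.5547, 0.0000).
q_1·v_2 = 0.8321·4 + (-0.5547)·(-1) + 0.0000·2 = 3.8829.
u_2 = v_2 − 3.8829·q_1 = (0.7692, 1.1538, 2.0000).
‖u_2‖ = 2.4337, so q_2 = (0.3161, 0.4741, 0.8218).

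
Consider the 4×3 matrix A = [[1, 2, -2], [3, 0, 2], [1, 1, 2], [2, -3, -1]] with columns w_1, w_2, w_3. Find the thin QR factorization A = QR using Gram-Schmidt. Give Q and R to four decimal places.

q_1 = w_1/‖w_1‖ = (1, 3, 1, 2)/3.8730 = (0.2582, 0.7746, 0.2582, 0.5164).
r_{12} = q_1·w_2 = -0.7746.
u_2 = w_2 + 0.7746·q_1 = (2.2000, 0.6000, 1.2000, -2.6000).
‖u_2‖ = 3.6606, so q_2 = (0.6010, 0.1639, 0.3278, -0.7103).
r_{13} = q_1·w_3 = 1.0328; r_{23} = q_2·w_3 = 0.4917.
u_3 = w_3 − 1.0328·q_1 − 0.4917·q_2 = (-2.5622, 1.1194, 1.5721, -1.1841).
‖u_3‖ = 3.4193, so q_3 = (-0.7493, 0.3274, 0.4598, -0.3463).

Q = [[0.2582, 0.6010, -0.7493], [0.7746, 0.1639, 0.3274], [0.2582, 0.3278, 0.4598], [0.5164, -0.7103, -0.3463]], R = [[3.8730, -0.7746, 1.0328], [0.0000, 3.6606, 0.4917], [0.0000, 0.0000, 3.4193]]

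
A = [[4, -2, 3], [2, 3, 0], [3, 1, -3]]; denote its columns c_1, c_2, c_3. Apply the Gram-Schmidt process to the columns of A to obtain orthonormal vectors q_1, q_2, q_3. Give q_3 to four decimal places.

q_3 = (0.3478, 0.4969, -0.7950)

q_1 = c_1/‖c_1‖ = (4, 2, 3)/5.3852 = (0.7428, 0.3714, 0.5571).
r_{12} = q_1·c_2 = 0.1857.
u_2 = c_2 − 0.1857·q_1 = (-2.1379, 2.9310, 0.8966).
‖u_2‖ = 3.7370, so q_2 = (-0.5721, 0.7843, 0.2399).
r_{13} = q_1·c_3 = 0.5571; r_{23} = q_2·c_3 = -2.4360.
u_3 = c_3 − 0.5571·q_1 + 2.4360·q_2 = (1.1926, 1.7037, -2.7259).
‖u_3‖ = 3.4286, so q_3 = (0.3478, 0.4969, -0.7950).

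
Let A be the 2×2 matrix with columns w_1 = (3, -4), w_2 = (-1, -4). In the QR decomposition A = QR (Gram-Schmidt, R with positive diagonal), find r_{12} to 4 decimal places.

w_1 = (3, -4); ‖w_1‖ = 5.0000, so e_1 = (0.6000, -0.8000).
r_{12} = e_1·w_2 = 2.6000.

r_{12} = 2.6000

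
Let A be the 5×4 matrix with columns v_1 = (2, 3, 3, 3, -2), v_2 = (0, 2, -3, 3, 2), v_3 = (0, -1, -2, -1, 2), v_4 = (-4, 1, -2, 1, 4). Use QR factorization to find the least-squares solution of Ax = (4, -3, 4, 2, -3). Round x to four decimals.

x = (0.5681, -0.3140, 0.4660, -0.7002)

q_1 = v_1/‖v_1‖ = (2, 3, 3, 3, -2)/5.9161 = (0.3381, 0.5071, 0.5071, 0.5071, -0.3381).
r_{12} = q_1·v_2 = 0.3381.
u_2 = v_2 − 0.3381·q_1 = (-0.1143, 1.8286, -3.1714, 2.8286, 2.1143).
‖u_2‖ = 5.0878, so q_2 = (-0.0225, 0.3594, -0.6233, 0.5560, 0.4156).
r_{13} = q_1·v_3 = -2.7045; r_{23} = q_2·v_3 = 1.1624.
u_3 = v_3 + 2.7045·q_1 − 1.1624·q_2 = (0.9404, -0.0464, 0.0960, -0.2748, 0.6026).
‖u_3‖ = 1.1552, so q_3 = (0.8141, -0.0401, 0.0831, -0.2379, 0.5217).
r_{14} = q_1·v_4 = -2.7045; r_{24} = q_2·v_4 = 3.9141; r_{34} = q_3·v_4 = -1.6138.
u_4 = v_4 + 2.7045·q_1 − 3.9141·q_2 + 1.6138·q_3 = (-1.6840, 0.8999, 1.9454, -0.1886, 2.3011).
‖u_4‖ = 3.5722, so q_4 = (-0.4714, 0.2519, 0.5446, -0.0528, 0.6442).
Qᵀb = (3.8877, -3.7962, 1.6683, -2.5011).
Back-substitute: x_4 = -2.5011/3.5722 = -0.7002.
x_3 = (1.6683 + 1.6138·(-0.7002))/1.1552 = 0.4660.
x_2 = (-3.7962 − 1.1624·0.4660 − 3.9141·(-0.7002))/5.0878 = -0.3140.
x_1 = (3.8877 − 0.3381·(-0.3140) + 2.7045·0.4660 + 2.7045·(-0.7002))/5.9161 = 0.5681.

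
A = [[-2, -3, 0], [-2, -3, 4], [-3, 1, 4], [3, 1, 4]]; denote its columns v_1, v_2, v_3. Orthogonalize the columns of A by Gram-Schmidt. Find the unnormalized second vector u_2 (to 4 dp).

u_2 = (-2.0769, -2.0769, 2.3846, -0.3846)

v_1 = (-2, -2, -3, 3); ‖v_1‖ = 5.0990, so q_1 = (-0.3922, -0.3922, -0.5883, 0.5883).
q_1·v_2 = (-0.3922)·(-3) + (-0.3922)·(-3) + (-0.5883)·1 + 0.5883·1 = 2.3534.
u_2 = v_2 − 2.3534·q_1 = (-2.0769, -2.0769, 2.3846, -0.3846).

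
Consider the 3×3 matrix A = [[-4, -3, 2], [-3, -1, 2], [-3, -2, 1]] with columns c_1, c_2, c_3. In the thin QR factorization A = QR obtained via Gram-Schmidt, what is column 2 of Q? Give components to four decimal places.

e_2 = (-0.5218, 0.8407, -0.1449)

c_1 = (-4, -3, -3); ‖c_1‖ = 5.8310, so e_1 = (-0.6860, -0.5145, -0.5145).
e_1·c_2 = (-0.6860)·(-3) + (-0.5145)·(-1) + (-0.5145)·(-2) = 3.6015.
u_2 = c_2 − 3.6015·e_1 = (-0.5294, 0.8529, -0.1471).
‖u_2‖ = 1.0146, so e_2 = (-0.5218, 0.8407, -0.1449).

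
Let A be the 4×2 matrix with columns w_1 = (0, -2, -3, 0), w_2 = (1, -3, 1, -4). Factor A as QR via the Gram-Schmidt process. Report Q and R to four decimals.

Q = [[0.0000, 0.1950], [-0.5547, -0.4949], [-0.8321, 0.3299], [0.0000, -0.7799]], R = [[3.6056, 0.8321], [0.0000, 5.1291]]

e_1 = w_1/‖w_1‖ = (0, -2, -3, 0)/3.6056 = (0.0000, -0.5547, -0.8321, 0.0000).
r_{12} = e_1·w_2 = 0.8321.
u_2 = w_2 − 0.8321·e_1 = (1.0000, -2.5385, 1.6923, -4.0000).
‖u_2‖ = 5.1291, so e_2 = (0.1950, -0.4949, 0.3299, -0.7799).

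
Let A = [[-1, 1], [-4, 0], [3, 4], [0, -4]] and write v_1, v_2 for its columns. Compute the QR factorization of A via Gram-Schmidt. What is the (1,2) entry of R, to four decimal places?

v_1 = (-1, -4, 3, 0); ‖v_1‖ = 5.0990, so e_1 = (-0.1961, -0.7845, 0.5883, 0.0000).
r_{12} = e_1·v_2 = 2.1573.

r_{12} = 2.1573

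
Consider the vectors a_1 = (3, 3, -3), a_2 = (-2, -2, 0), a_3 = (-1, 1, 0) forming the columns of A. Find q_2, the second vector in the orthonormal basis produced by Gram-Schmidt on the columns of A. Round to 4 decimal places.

q_2 = (-0.4082, -0.4082, -0.8165)

q_1 = a_1/‖a_1‖ = (3, 3, -3)/5.1962 = (0.5774, 0.5774, -0.5774).
r_{12} = q_1·a_2 = -2.3094.
u_2 = a_2 + 2.3094·q_1 = (-0.6667, -0.6667, -1.3333).
‖u_2‖ = 1.6330, so q_2 = (-0.4082, -0.4082, -0.8165).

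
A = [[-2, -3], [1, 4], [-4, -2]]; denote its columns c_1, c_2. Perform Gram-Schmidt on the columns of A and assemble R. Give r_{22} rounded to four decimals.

r_{22} = 3.6839

c_1 = (-2, 1, -4); ‖c_1‖ = 4.5826, so q_1 = (-0.4364, 0.2182, -0.8729).
q_1·c_2 = (-0.4364)·(-3) + 0.2182·4 + (-0.8729)·(-2) = 3.9279.
u_2 = c_2 − 3.9279·q_1 = (-1.2857, 3.1429, 1.4286).
r_{22} = ‖u_2‖ = 3.6839.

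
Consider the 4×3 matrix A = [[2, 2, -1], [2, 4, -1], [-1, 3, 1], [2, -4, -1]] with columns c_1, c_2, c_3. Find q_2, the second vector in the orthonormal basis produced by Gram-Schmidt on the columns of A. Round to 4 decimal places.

q_2 = (0.2754, 0.5738, 0.4591, -0.6197)

c_1 = (2, 2, -1, 2); ‖c_1‖ = 3.6056, so q_1 = (0.5547, 0.5547, -0.2774, 0.5547).
q_1·c_2 = 0.5547·2 + 0.5547·4 + (-0.2774)·3 + 0.5547·(-4) = 0.2774.
u_2 = c_2 − 0.2774·q_1 = (1.8462, 3.8462, 3.0769, -4.1538).
‖u_2‖ = 6.7025, so q_2 = (0.2754, 0.5738, 0.4591, -0.6197).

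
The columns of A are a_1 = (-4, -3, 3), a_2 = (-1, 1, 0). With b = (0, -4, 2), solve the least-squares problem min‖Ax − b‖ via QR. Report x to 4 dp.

a_1 = (-4, -3, 3); ‖a_1‖ = 5.8310, so q_1 = (-0.6860, -0.5145, 0.5145).
q_1·a_2 = (-0.6860)·(-1) + (-0.5145)·1 + 0.5145·0 = 0.1715.
u_2 = a_2 − 0.1715·q_1 = (-0.8824, 1.0882, -0.0882).
‖u_2‖ = 1.4038, so q_2 = (-0.6286, 0.7752, -0.0629).
Qᵀb = (3.0870, -3.2266).
Back-substitute: x_2 = -3.2266/1.4038 = -2.2985.
x_1 = (3.0870 − 0.1715·(-2.2985))/5.8310 = 0.5970.

x = (0.5970, -2.2985)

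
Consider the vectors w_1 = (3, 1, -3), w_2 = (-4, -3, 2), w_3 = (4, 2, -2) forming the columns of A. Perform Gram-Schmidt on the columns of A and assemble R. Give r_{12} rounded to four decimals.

w_1 = (3, 1, -3); ‖w_1‖ = 4.3589, so e_1 = (0.6882, 0.2294, -0.6882).
r_{12} = e_1·w_2 = -4.8177.

r_{12} = -4.8177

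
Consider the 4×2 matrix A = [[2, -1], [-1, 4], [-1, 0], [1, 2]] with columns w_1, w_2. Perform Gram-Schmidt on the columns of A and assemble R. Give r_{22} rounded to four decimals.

r_{22} = 4.3260

e_1 = w_1/‖w_1‖ = (2, -1, -1, 1)/2.6458 = (0.7559, -0.3780, -0.3780, 0.3780).
r_{12} = e_1·w_2 = -1.5119.
u_2 = w_2 + 1.5119·e_1 = (0.1429, 3.4286, -0.5714, 2.5714).
r_{22} = ‖u_2‖ = 4.3260.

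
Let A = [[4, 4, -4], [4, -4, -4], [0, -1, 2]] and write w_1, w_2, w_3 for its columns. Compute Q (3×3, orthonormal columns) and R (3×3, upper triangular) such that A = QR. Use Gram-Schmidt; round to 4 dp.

Q = [[0.7071, 0.6963, 0.1231], [0.7071, -0.6963, -0.1231], [0.0000, -0.1741, 0.9847]], R = [[5.6569, 0.0000, -5.6569], [0.0000, 5.7446, -0.3482], [0.0000, 0.0000, 1.9695]]

e_1 = w_1/‖w_1‖ = (4, 4, 0)/5.6569 = (0.7071, 0.7071, 0.0000).
r_{12} = e_1·w_2 = 0.0000.
u_2 = w_2 + 0.0000·e_1 = (4.0000, -4.0000, -1.0000).
‖u_2‖ = 5.7446, so e_2 = (0.6963, -0.6963, -0.1741).
r_{13} = e_1·w_3 = -5.6569; r_{23} = e_2·w_3 = -0.3482.
u_3 = w_3 + 5.6569·e_1 + 0.3482·e_2 = (0.2424, -0.2424, 1.9394).
‖u_3‖ = 1.9695, so e_3 = (0.1231, -0.1231, 0.9847).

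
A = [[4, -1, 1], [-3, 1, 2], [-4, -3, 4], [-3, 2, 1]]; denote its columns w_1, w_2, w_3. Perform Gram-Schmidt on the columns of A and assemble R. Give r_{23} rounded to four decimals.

r_{23} = -2.4339

w_1 = (4, -3, -4, -3); ‖w_1‖ = 7.0711, so q_1 = (0.5657, -0.4243, -0.5657, -0.4243).
q_1·w_2 = 0.5657·(-1) + (-0.4243)·1 + (-0.5657)·(-3) + (-0.4243)·2 = -0.1414.
u_2 = w_2 + 0.1414·q_1 = (-0.9200, 0.9400, -3.0800, 1.9400).
‖u_2‖ = 3.8704, so q_2 = (-0.2377, 0.2429, -0.7958, 0.5012).
r_{23} = q_2·w_3 = -2.4339.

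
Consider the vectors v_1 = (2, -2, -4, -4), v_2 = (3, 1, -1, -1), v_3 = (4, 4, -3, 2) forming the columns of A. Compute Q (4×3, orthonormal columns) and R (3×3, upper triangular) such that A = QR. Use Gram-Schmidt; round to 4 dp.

Q = [[0.3162, 0.8281, -0.1852], [-0.3162, 0.5521, 0.3086], [-0.6325, 0.0690, -0.7715], [-0.6325, 0.0690, 0.5246]], R = [[6.3246, 1.8974, 0.6325], [0.0000, 2.8983, 5.4515], [0.0000, 0.0000, 3.8576]]

v_1 = (2, -2, -4, -4); ‖v_1‖ = 6.3246, so q_1 = (0.3162, -0.3162, -0.6325, -0.6325).
q_1·v_2 = 0.3162·3 + (-0.3162)·1 + (-0.6325)·(-1) + (-0.6325)·(-1) = 1.8974.
u_2 = v_2 − 1.8974·q_1 = (2.4000, 1.6000, 0.2000, 0.2000).
‖u_2‖ = 2.8983, so q_2 = (0.8281, 0.5521, 0.0690, 0.0690).
q_1·v_3 = 0.3162·4 + (-0.3162)·4 + (-0.6325)·(-3) + (-0.6325)·2 = 0.6325; q_2·v_3 = 0.8281·4 + 0.5521·4 + 0.0690·(-3) + 0.0690·2 = 5.4515.
u_3 = v_3 − 0.6325·q_1 − 5.4515·q_2 = (-0.7143, 1.1905, -2.9762, 2.0238).
‖u_3‖ = 3.8576, so q_3 = (-0.1852, 0.3086, -0.7715, 0.5246).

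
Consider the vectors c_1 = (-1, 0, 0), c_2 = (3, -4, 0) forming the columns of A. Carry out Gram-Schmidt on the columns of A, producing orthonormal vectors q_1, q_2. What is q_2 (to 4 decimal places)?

c_1 = (-1, 0, 0); ‖c_1‖ = 1.0000, so q_1 = (-1.0000, 0.0000, 0.0000).
q_1·c_2 = (-1.0000)·3 + 0.0000·(-4) + 0.0000·0 = -3.0000.
u_2 = c_2 + 3.0000·q_1 = (0.0000, -4.0000, 0.0000).
‖u_2‖ = 4.0000, so q_2 = (0.0000, -1.0000, 0.0000).

q_2 = (0.0000, -1.0000, 0.0000)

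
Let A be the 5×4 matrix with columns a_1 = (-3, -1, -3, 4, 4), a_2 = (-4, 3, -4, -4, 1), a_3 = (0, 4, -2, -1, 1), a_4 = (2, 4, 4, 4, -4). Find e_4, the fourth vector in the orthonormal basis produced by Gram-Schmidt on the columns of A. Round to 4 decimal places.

e_4 = (-0.5479, 0.3763, 0.2614, 0.4308, -0.5516)

a_1 = (-3, -1, -3, 4, 4); ‖a_1‖ = 7.1414, so e_1 = (-0.4201, -0.1400, -0.4201, 0.5601, 0.5601).
e_1·a_2 = (-0.4201)·(-4) + (-0.1400)·3 + (-0.4201)·(-4) + 0.5601·(-4) + 0.5601·1 = 1.2603.
u_2 = a_2 − 1.2603·e_1 = (-3.4706, 3.1765, -3.4706, -4.7059, 0.2941).
‖u_2‖ = 7.5108, so e_2 = (-0.4621, 0.4229, -0.4621, -0.6266, 0.0392).
e_1·a_3 = (-0.4201)·0 + (-0.1400)·4 + (-0.4201)·(-2) + 0.5601·(-1) + 0.5601·1 = 0.2801; e_2·a_3 = (-0.4621)·0 + 0.4229·4 + (-0.4621)·(-2) + (-0.6266)·(-1) + 0.0392·1 = 3.2816.
u_3 = a_3 − 0.2801·e_1 − 3.2816·e_2 = (1.6340, 2.6514, -0.3660, 0.8992, 0.7146).
‖u_3‖ = 3.3396, so e_3 = (0.4893, 0.7939, -0.1096, 0.2693, 0.2140).
e_1·a_4 = (-0.4201)·2 + (-0.1400)·4 + (-0.4201)·4 + 0.5601·4 + 0.5601·(-4) = -3.0806; e_2·a_4 = (-0.4621)·2 + 0.4229·4 + (-0.4621)·4 + (-0.6266)·4 + 0.0392·(-4) = -3.7436; e_3·a_4 = 0.4893·2 + 0.7939·4 + (-0.1096)·4 + 0.2693·4 + 0.2140·(-4) = 3.9369.
u_4 = a_4 + 3.0806·e_1 + 3.7436·e_2 − 3.9369·e_3 = (-2.9502, 2.0263, 1.4075, 2.3199, -2.9704).
‖u_4‖ = 5.3848, so e_4 = (-0.5479, 0.3763, 0.2614, 0.4308, -0.5516).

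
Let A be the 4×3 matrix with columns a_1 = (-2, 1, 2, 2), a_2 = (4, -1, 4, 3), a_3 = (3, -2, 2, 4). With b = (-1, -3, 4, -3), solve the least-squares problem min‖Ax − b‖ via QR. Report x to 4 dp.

a_1 = (-2, 1, 2, 2); ‖a_1‖ = 3.6056, so e_1 = (-0.5547, 0.2774, 0.5547, 0.5547).
e_1·a_2 = (-0.5547)·4 + 0.2774·(-1) + 0.5547·4 + 0.5547·3 = 1.3868.
u_2 = a_2 − 1.3868·e_1 = (4.7692, -1.3846, 3.2308, 2.2308).
‖u_2‖ = 6.3306, so e_2 = (0.7534, -0.2187, 0.5103, 0.3524).
e_1·a_3 = (-0.5547)·3 + 0.2774·(-2) + 0.5547·2 + 0.5547·4 = 1.1094; e_2·a_3 = 0.7534·3 + (-0.2187)·(-2) + 0.5103·2 + 0.3524·4 = 5.1277.
u_3 = a_3 − 1.1094·e_1 − 5.1277·e_2 = (-0.2476, -1.1862, -1.2322, 1.5777).
‖u_3‖ = 2.3401, so e_3 = (-0.1058, -0.5069, -0.5266, 0.6742).
Qᵀb = (0.2774, 0.8870, -2.5025).
Back-substitute: x_3 = -2.5025/2.3401 = -1.0694.
x_2 = (0.8870 − 5.1277·(-1.0694))/6.3306 = 1.0063.
x_1 = (0.2774 − 1.3868·1.0063 − 1.1094·(-1.0694))/3.6056 = 0.0189.

x = (0.0189, 1.0063, -1.0694)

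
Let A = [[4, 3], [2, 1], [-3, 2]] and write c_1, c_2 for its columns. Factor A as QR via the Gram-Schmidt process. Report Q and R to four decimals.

c_1 = (4, 2, -3); ‖c_1‖ = 5.3852, so q_1 = (0.7428, 0.3714, -0.5571).
q_1·c_2 = 0.7428·3 + 0.3714·1 + (-0.5571)·2 = 1.4856.
u_2 = c_2 − 1.4856·q_1 = (1.8966, 0.4483, 2.8276).
‖u_2‖ = 3.4341, so q_2 = (0.5523, 0.1305, 0.8234).

Q = [[0.7428, 0.5523], [0.3714, 0.1305], [-0.5571, 0.8234]], R = [[5.3852, 1.4856], [0.0000, 3.4341]]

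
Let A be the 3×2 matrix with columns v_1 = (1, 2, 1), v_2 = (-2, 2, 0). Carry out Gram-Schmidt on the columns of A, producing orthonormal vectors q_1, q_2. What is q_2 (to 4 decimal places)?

q_2 = (-0.8616, 0.4924, -0.1231)

v_1 = (1, 2, 1); ‖v_1‖ = 2.4495, so q_1 = (0.4082, 0.8165, 0.4082).
q_1·v_2 = 0.4082·(-2) + 0.8165·2 + 0.4082·0 = 0.8165.
u_2 = v_2 − 0.8165·q_1 = (-2.3333, 1.3333, -0.3333).
‖u_2‖ = 2.7080, so q_2 = (-0.8616, 0.4924, -0.1231).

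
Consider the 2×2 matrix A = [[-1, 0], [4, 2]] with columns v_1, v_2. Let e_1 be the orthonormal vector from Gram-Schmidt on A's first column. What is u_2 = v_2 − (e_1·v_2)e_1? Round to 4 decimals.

v_1 = (-1, 4); ‖v_1‖ = 4.1231, so e_1 = (-0.2425, 0.9701).
e_1·v_2 = (-0.2425)·0 + 0.9701·2 = 1.9403.
u_2 = v_2 − 1.9403·e_1 = (0.4706, 0.1176).

u_2 = (0.4706, 0.1176)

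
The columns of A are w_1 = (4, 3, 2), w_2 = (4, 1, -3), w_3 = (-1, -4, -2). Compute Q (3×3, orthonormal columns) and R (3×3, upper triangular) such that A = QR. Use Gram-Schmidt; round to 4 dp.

Q = [[0.7428, 0.4914, 0.4548], [0.5571, -0.0768, -0.8269], [0.3714, -0.8676, 0.3308]], R = [[5.3852, 2.4140, -3.7139], [0.0000, 4.4914, 1.5509], [0.0000, 0.0000, 2.1913]]

w_1 = (4, 3, 2); ‖w_1‖ = 5.3852, so q_1 = (0.7428, 0.5571, 0.3714).
q_1·w_2 = 0.7428·4 + 0.5571·1 + 0.3714·(-3) = 2.4140.
u_2 = w_2 − 2.4140·q_1 = (2.2069, -0.3448, -3.8966).
‖u_2‖ = 4.4914, so q_2 = (0.4914, -0.0768, -0.8676).
q_1·w_3 = 0.7428·(-1) + 0.5571·(-4) + 0.3714·(-2) = -3.7139; q_2·w_3 = 0.4914·(-1) + (-0.0768)·(-4) + (-0.8676)·(-2) = 1.5509.
u_3 = w_3 + 3.7139·q_1 − 1.5509·q_2 = (0.9966, -1.8120, 0.7248).
‖u_3‖ = 2.1913, so q_3 = (0.4548, -0.8269, 0.3308).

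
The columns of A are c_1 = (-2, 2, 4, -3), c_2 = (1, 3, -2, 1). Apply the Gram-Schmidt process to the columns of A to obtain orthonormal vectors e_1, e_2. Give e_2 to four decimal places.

e_2 = (0.1566, 0.9314, -0.3132, 0.0989)

e_1 = c_1/‖c_1‖ = (-2, 2, 4, -3)/5.7446 = (-0.3482, 0.3482, 0.6963, -0.5222).
r_{12} = e_1·c_2 = -1.2185.
u_2 = c_2 + 1.2185·e_1 = (0.5758, 3.4242, -1.1515, 0.3636).
‖u_2‖ = 3.6763, so e_2 = (0.1566, 0.9314, -0.3132, 0.0989).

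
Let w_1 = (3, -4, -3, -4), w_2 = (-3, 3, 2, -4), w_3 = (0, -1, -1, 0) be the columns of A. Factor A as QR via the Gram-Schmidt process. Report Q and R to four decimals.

Q = [[0.4243, -0.3923, -0.7832], [-0.5657, 0.3554, -0.2828], [-0.4243, 0.2246, -0.5439], [-0.5657, -0.8181, 0.1033]], R = [[7.0711, -1.5556, 0.9899], [0.0000, 5.9649, -0.5801], [0.0000, 0.0000, 0.8268]]

w_1 = (3, -4, -3, -4); ‖w_1‖ = 7.0711, so e_1 = (0.4243, -0.5657, -0.4243, -0.5657).
e_1·w_2 = 0.4243·(-3) + (-0.5657)·3 + (-0.4243)·2 + (-0.5657)·(-4) = -1.5556.
u_2 = w_2 + 1.5556·e_1 = (-2.3400, 2.1200, 1.3400, -4.8800).
‖u_2‖ = 5.9649, so e_2 = (-0.3923, 0.3554, 0.2246, -0.8181).
e_1·w_3 = 0.4243·0 + (-0.5657)·(-1) + (-0.4243)·(-1) + (-0.5657)·0 = 0.9899; e_2·w_3 = (-0.3923)·0 + 0.3554·(-1) + 0.2246·(-1) + (-0.8181)·0 = -0.5801.
u_3 = w_3 − 0.9899·e_1 + 0.5801·e_2 = (-0.6476, -0.2338, -0.4497, 0.0854).
‖u_3‖ = 0.8268, so e_3 = (-0.7832, -0.2828, -0.5439, 0.1033).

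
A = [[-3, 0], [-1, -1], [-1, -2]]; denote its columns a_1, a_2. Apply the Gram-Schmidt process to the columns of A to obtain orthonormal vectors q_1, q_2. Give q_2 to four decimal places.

q_2 = (0.4001, -0.3556, -0.8447)

a_1 = (-3, -1, -1); ‖a_1‖ = 3.3166, so q_1 = (-0.9045, -0.3015, -0.3015).
q_1·a_2 = (-0.9045)·0 + (-0.3015)·(-1) + (-0.3015)·(-2) = 0.9045.
u_2 = a_2 − 0.9045·q_1 = (0.8182, -0.7273, -1.7273).
‖u_2‖ = 2.0449, so q_2 = (0.4001, -0.3556, -0.8447).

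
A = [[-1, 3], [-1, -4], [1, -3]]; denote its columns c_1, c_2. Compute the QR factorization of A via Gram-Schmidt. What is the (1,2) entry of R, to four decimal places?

c_1 = (-1, -1, 1); ‖c_1‖ = 1.7321, so e_1 = (-0.5774, -0.5774, 0.5774).
r_{12} = e_1·c_2 = -1.1547.

r_{12} = -1.1547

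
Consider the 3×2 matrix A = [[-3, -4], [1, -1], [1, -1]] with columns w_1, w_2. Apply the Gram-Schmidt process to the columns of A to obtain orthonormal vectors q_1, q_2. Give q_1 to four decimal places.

q_1 = w_1/‖w_1‖ = (-3, 1, 1)/3.3166 = (-0.9045, 0.3015, 0.3015).

q_1 = (-0.9045, 0.3015, 0.3015)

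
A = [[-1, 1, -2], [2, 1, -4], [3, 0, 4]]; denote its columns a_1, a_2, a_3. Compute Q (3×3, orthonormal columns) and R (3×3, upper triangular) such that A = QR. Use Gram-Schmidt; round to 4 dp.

Q = [[-0.2673, 0.7715, 0.5774], [0.5345, 0.6172, -0.5774], [0.8018, -0.1543, 0.5774]], R = [[3.7417, 0.2673, 1.6036], [0.0000, 1.3887, -4.6291], [0.0000, 0.0000, 3.4641]]

a_1 = (-1, 2, 3); ‖a_1‖ = 3.7417, so e_1 = (-0.2673, 0.5345, 0.8018).
e_1·a_2 = (-0.2673)·1 + 0.5345·1 + 0.8018·0 = 0.2673.
u_2 = a_2 − 0.2673·e_1 = (1.0714, 0.8571, -0.2143).
‖u_2‖ = 1.3887, so e_2 = (0.7715, 0.6172, -0.1543).
e_1·a_3 = (-0.2673)·(-2) + 0.5345·(-4) + 0.8018·4 = 1.6036; e_2·a_3 = 0.7715·(-2) + 0.6172·(-4) + (-0.1543)·4 = -4.6291.
u_3 = a_3 − 1.6036·e_1 + 4.6291·e_2 = (2.0000, -2.0000, 2.0000).
‖u_3‖ = 3.4641, so e_3 = (0.5774, -0.5774, 0.5774).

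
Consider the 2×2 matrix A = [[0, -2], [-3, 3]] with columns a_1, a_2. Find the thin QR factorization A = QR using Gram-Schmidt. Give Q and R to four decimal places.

a_1 = (0, -3); ‖a_1‖ = 3.0000, so e_1 = (0.0000, -1.0000).
e_1·a_2 = 0.0000·(-2) + (-1.0000)·3 = -3.0000.
u_2 = a_2 + 3.0000·e_1 = (-2.0000, 0.0000).
‖u_2‖ = 2.0000, so e_2 = (-1.0000, 0.0000).

Q = [[0.0000, -1.0000], [-1.0000, 0.0000]], R = [[3.0000, -3.0000], [0.0000, 2.0000]]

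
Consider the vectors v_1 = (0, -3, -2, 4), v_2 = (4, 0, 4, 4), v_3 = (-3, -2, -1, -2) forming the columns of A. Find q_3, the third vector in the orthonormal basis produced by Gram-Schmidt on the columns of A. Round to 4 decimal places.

q_3 = (-0.3881, -0.6727, 0.5950, -0.2070)

q_1 = v_1/‖v_1‖ = (0, -3, -2, 4)/5.3852 = (0.0000, -0.5571, -0.3714, 0.7428).
r_{12} = q_1·v_2 = 1.4856.
u_2 = v_2 − 1.4856·q_1 = (4.0000, 0.8276, 4.5517, 2.8966).
‖u_2‖ = 6.7671, so q_2 = (0.5911, 0.1223, 0.6726, 0.4280).
r_{13} = q_1·v_3 = 0.0000; r_{23} = q_2·v_3 = -3.5466.
u_3 = v_3 + 0.0000·q_1 + 3.5466·q_2 = (-0.9036, -1.5663, 1.3855, -0.4819).
‖u_3‖ = 2.3285, so q_3 = (-0.3881, -0.6727, 0.5950, -0.2070).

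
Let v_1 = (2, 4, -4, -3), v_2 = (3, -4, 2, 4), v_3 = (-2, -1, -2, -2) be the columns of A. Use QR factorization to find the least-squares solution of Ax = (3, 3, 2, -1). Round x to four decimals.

v_1 = (2, 4, -4, -3); ‖v_1‖ = 6.7082, so e_1 = (0.2981, 0.5963, -0.5963, -0.4472).
e_1·v_2 = 0.2981·3 + 0.5963·(-4) + (-0.5963)·2 + (-0.4472)·4 = -4.4721.
u_2 = v_2 + 4.4721·e_1 = (4.3333, -1.3333, -0.6667, 2.0000).
‖u_2‖ = 5.0000, so e_2 = (0.8667, -0.2667, -0.1333, 0.4000).
e_1·v_3 = 0.2981·(-2) + 0.5963·(-1) + (-0.5963)·(-2) + (-0.4472)·(-2) = 0.8944; e_2·v_3 = 0.8667·(-2) + (-0.2667)·(-1) + (-0.1333)·(-2) + 0.4000·(-2) = -2.0000.
u_3 = v_3 − 0.8944·e_1 + 2.0000·e_2 = (-0.5333, -2.0667, -1.7333, -0.8000).
‖u_3‖ = 2.8636, so e_3 = (-0.1862, -0.7217, -0.6053, -0.2794).
Qᵀb = (1.9379, 1.1333, -3.6551).
Back-substitute: x_3 = -3.6551/2.8636 = -1.2764.
x_2 = (1.1333 + 2.0000·(-1.2764))/5.0000 = -0.2839.
x_1 = (1.9379 + 4.4721·(-0.2839) − 0.8944·(-1.2764))/6.7082 = 0.2698.

x = (0.2698, -0.2839, -1.2764)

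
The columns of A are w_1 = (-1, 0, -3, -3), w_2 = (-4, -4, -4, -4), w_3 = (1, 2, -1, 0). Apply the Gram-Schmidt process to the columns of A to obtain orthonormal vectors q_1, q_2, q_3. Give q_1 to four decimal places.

q_1 = (-0.2294, 0.0000, -0.6882, -0.6882)

w_1 = (-1, 0, -3, -3); ‖w_1‖ = 4.3589, so q_1 = (-0.2294, 0.0000, -0.6882, -0.6882).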